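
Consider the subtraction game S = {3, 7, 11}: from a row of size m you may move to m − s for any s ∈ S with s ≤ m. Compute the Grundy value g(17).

1

Grundy values for subtraction set {3, 7, 11}:
k:     0  1  2  3  4  5  6  7  8  9 10 11 12 13 14 15 16 17
g(k):  0  0  0  1  1  1  0  2  2  1  0  3  2  1  0  0  0  1
So g(17) = 1.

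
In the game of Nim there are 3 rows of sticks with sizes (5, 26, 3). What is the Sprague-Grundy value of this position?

Bitwise XOR of the heap sizes:
  00101  (5)
  11010  (26)
  00011  (3)
  -----
  11100  (28)

28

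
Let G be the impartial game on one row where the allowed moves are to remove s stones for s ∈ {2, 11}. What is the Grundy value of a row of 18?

0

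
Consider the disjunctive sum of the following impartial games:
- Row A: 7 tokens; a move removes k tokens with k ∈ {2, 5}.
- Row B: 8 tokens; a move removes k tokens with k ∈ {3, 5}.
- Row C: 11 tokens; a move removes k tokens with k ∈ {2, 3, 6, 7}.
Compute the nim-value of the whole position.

Build the Grundy sequence for row A with g(k) = mex{g(k−s) : s ∈ {2, 5}, s ≤ k}:
g(0) = mex{} = 0
g(1) = mex{} = 0
g(2) = mex{0} = 1
g(3) = mex{0} = 1
g(4) = mex{1} = 0
g(5) = mex{0,1} = 2
g(6) = mex{0} = 1
g(7) = mex{1,2} = 0
So g(7) = 0.
Build the Grundy sequence for row B with g(k) = mex{g(k−s) : s ∈ {3, 5}, s ≤ k}:
k:     0  1  2  3  4  5  6  7  8
g(k):  0  0  0  1  1  1  2  2  0
So g(8) = 0.
For row C, compute g(0), g(1), … with moves {2, 3, 6, 7}:
k:     0  1  2  3  4  5  6  7  8  9 10 11
g(k):  0  0  1  1  2  0  3  1  2  0  0  1
So g(11) = 1.
The value of a disjunctive sum is the nim-sum of the parts.
Combined value = 0 XOR 0 XOR 1 = 1.

1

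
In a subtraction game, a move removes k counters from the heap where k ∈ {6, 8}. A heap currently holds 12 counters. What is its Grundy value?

2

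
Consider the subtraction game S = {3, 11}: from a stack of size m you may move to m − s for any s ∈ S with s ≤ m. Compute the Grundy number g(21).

Compute g(0), g(1), … for moves {3, 11}:
k:     0  1  2  3  4  5  6  7  8  9 10 11 12 13 14 15 16 17 18 19 20 21
g(k):  0  0  0  1  1  1  0  0  0  1  1  1  2  2  0  0  0  1  1  1  0  0
So g(21) = 0.

0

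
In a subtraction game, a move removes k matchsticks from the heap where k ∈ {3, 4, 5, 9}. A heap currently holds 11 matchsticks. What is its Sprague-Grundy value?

1

Compute g(0), g(1), … for moves {3, 4, 5, 9}:
k:     0  1  2  3  4  5  6  7  8  9 10 11
g(k):  0  0  0  1  1  1  2  2  0  3  3  1
So g(11) = 1.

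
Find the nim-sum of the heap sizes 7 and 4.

3

In binary:
  111  (7)
  100  (4)
  ---
  011  (3)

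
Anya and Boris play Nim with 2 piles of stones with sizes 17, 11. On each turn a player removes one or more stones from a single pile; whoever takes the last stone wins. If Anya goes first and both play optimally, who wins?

Compute the nim-sum pairwise:
17 XOR 11 = 26
The nim-sum is 26 ≠ 0, so this is an N-position: the player to move can win; Anya has a winning move.

Anya wins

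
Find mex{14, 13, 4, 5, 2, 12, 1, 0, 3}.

6

The values 0, 1, 2, 3, 4, 5 are all present; 6 is the first non-negative integer missing from the set.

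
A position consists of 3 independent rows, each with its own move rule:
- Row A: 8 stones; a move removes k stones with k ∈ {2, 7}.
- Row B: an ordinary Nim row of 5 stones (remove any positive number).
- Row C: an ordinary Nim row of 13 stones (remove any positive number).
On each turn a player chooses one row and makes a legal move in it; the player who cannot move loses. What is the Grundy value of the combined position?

10

Build the Grundy sequence for row A with g(k) = mex{g(k−s) : s ∈ {2, 7}, s ≤ k}:
k:     0  1  2  3  4  5  6  7  8
g(k):  0  0  1  1  0  0  1  1  2
So g(8) = 2.
Row B is a plain Nim row of size 5, so its Grundy value is 5.
Row C is a plain Nim row of size 13, so its Grundy value is 13.
The value of a disjunctive sum is the nim-sum of the parts.
Combined value = 2 ⊕ 5 ⊕ 13 = 10.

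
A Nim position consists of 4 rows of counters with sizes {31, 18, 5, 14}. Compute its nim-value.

Nim-sum: 31 XOR 18 XOR 5 XOR 14 = 6.

6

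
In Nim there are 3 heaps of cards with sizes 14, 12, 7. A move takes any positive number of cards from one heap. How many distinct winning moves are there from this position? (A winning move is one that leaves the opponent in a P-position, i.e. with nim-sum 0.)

3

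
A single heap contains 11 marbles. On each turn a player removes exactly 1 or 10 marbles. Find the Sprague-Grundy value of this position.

Compute g(0), g(1), … for moves {1, 10}:
k:     0  1  2  3  4  5  6  7  8  9 10 11
g(k):  0  1  0  1  0  1  0  1  0  1  2  0
So g(11) = 0.

0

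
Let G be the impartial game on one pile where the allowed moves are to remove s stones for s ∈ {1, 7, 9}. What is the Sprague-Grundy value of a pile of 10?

Grundy values for subtraction set {1, 7, 9}:
g(0) = mex{} = 0
g(1) = mex{0} = 1
g(2) = mex{1} = 0
g(3) = mex{0} = 1
g(4) = mex{1} = 0
g(5) = mex{0} = 1
g(6) = mex{1} = 0
g(7) = mex{0} = 1
g(8) = mex{1} = 0
g(9) = mex{0} = 1
g(10) = mex{1} = 0
So g(10) = 0.

0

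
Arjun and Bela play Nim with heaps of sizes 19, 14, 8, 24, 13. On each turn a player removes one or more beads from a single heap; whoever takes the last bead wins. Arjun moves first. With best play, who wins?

Bitwise XOR of the heap sizes:
  10011  (19)
  01110  (14)
  01000  (8)
  11000  (24)
  01101  (13)
  -----
  00000  (0)
The nim-sum is 0, so this is a P-position: the player to move is in a losing position under optimal play; Arjun is about to move from it and so loses — Bela wins.

Bela wins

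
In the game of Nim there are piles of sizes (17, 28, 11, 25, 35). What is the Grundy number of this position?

60

Bitwise XOR of the heap sizes:
  010001  (17)
  011100  (28)
  001011  (11)
  011001  (25)
  100011  (35)
  ------
  111100  (60)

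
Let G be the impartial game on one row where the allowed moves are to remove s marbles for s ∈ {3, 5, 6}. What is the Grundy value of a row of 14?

Grundy values for subtraction set {3, 5, 6}:
g(0) = mex{} = 0
g(1) = mex{} = 0
g(2) = mex{} = 0
g(3) = mex{0} = 1
g(4) = mex{0} = 1
g(5) = mex{0} = 1
g(6) = mex{0,1} = 2
g(7) = mex{0,1} = 2
g(8) = mex{0,1} = 2
g(9) = mex{1,2} = 0
g(10) = mex{1,2} = 0
g(11) = mex{1,2} = 0
g(12) = mex{0,2} = 1
g(13) = mex{0,2} = 1
g(14) = mex{0,2} = 1
So g(14) = 1.

1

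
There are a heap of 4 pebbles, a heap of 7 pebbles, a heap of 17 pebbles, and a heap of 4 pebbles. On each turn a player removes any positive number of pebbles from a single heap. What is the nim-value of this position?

22

Compute the nim-sum pairwise:
4 ^ 7 = 3
3 ^ 17 = 18
18 ^ 4 = 22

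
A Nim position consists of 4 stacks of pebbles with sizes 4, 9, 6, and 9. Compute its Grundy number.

2

Write each in binary and XOR column by column:
  0100  (4)
  1001  (9)
  0110  (6)
  1001  (9)
  ----
  0010  (2)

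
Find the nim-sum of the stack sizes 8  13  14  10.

1

Bitwise XOR of the heap sizes:
  1000  (8)
  1101  (13)
  1110  (14)
  1010  (10)
  ----
  0001  (1)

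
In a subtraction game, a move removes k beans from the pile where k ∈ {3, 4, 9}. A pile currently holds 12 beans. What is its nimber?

Build the Grundy sequence with g(k) = mex{g(k−s) : s ∈ {3, 4, 9}, s ≤ k}:
k:     0  1  2  3  4  5  6  7  8  9 10 11 12
g(k):  0  0  0  1  1  1  2  0  0  3  1  1  2
So g(12) = 2.

2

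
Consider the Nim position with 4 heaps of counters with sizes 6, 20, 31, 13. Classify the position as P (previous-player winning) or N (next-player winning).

P-position

Nim-sum: 6 ^ 20 ^ 31 ^ 13 = 0.
The nim-sum is 0, so this is a P-position: the player to move is in a losing position under optimal play.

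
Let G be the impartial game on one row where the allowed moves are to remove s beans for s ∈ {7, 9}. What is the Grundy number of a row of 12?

Grundy values for subtraction set {7, 9}:
k:     0  1  2  3  4  5  6  7  8  9 10 11 12
g(k):  0  0  0  0  0  0  0  1  1  1  1  1  1
So g(12) = 1.

1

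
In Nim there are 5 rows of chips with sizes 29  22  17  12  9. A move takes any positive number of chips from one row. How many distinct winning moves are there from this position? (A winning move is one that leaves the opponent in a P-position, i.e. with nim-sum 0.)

Compute the nim-sum pairwise:
29 ^ 22 = 11
11 ^ 17 = 26
26 ^ 12 = 22
22 ^ 9 = 31
The overall nim-sum is X = 31. A row of size p has a winning move iff p XOR X < p (reduce it to p XOR X).
  29: 29 XOR 31 = 2 < 29 — winning move (to 2).
  22: 22 XOR 31 = 9 < 22 — winning move (to 9).
  17: 17 XOR 31 = 14 < 17 — winning move (to 14).
  12: 12 XOR 31 = 19 ≥ 12 — no move.
  9: 9 XOR 31 = 22 ≥ 9 — no move.
That gives 3 winning moves.

3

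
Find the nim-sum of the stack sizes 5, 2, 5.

Write each in binary and XOR column by column:
  101  (5)
  010  (2)
  101  (5)
  ---
  010  (2)

2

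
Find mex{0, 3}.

0 is in the set but 1 is not, so the mex is 1.

1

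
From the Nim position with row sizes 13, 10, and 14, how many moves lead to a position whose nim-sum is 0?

3

Compute the nim-sum pairwise:
13 ^ 10 = 7
7 ^ 14 = 9
The overall nim-sum is X = 9. A row of size p has a winning move iff p XOR X < p (reduce it to p XOR X).
  13: 13 XOR 9 = 4 < 13 — winning move (to 4).
  10: 10 XOR 9 = 3 < 10 — winning move (to 3).
  14: 14 XOR 9 = 7 < 14 — winning move (to 7).
That gives 3 winning moves.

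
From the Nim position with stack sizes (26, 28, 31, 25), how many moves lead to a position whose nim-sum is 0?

0

Compute the nim-sum pairwise:
26 ^ 28 = 6
6 ^ 31 = 25
25 ^ 25 = 0
The nim-sum is already 0, so every move leaves a nonzero nim-sum — there are no winning moves.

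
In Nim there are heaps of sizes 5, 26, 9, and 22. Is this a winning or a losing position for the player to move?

Compute the nim-sum pairwise:
5 ^ 26 = 31
31 ^ 9 = 22
22 ^ 22 = 0
The nim-sum is 0, so this is a P-position: the player to move is in a losing position under optimal play.

Losing position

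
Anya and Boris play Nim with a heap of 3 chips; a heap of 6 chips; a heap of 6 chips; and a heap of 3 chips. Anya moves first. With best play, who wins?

Bitwise XOR of the heap sizes:
  011  (3)
  110  (6)
  110  (6)
  011  (3)
  ---
  000  (0)
The nim-sum is 0, so this is a P-position: the player to move is in a losing position under optimal play; Anya is about to move from it and so loses — Boris wins.

Boris wins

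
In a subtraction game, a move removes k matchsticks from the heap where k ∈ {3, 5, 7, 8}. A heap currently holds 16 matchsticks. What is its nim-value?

1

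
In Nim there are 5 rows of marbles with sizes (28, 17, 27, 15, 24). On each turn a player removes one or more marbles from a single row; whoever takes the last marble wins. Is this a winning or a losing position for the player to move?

Winning position

Bitwise XOR of the heap sizes:
  11100  (28)
  10001  (17)
  11011  (27)
  01111  (15)
  11000  (24)
  -----
  00001  (1)
The nim-sum is 1 ≠ 0, so this is an N-position: the player to move can win.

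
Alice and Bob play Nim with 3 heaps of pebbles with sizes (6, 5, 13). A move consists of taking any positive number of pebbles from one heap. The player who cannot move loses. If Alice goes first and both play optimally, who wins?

Nim-sum: 6 XOR 5 XOR 13 = 14.
The nim-sum is 14 ≠ 0, so this is an N-position: the player to move can win; Alice has a winning move.

Alice wins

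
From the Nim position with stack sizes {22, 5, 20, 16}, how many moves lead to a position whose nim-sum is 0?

3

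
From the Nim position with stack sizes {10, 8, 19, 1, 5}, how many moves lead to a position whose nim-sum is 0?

1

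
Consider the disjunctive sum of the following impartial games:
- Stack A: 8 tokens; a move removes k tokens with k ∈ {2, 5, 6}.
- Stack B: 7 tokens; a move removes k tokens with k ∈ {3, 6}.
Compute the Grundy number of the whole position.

2

Build the Grundy sequence for stack A with g(k) = mex{g(k−s) : s ∈ {2, 5, 6}, s ≤ k}:
k:     0  1  2  3  4  5  6  7  8
g(k):  0  0  1  1  0  2  1  3  0
So g(8) = 0.
For stack B, compute g(0), g(1), … with moves {3, 6}:
g(0) = mex{} = 0
g(1) = mex{} = 0
g(2) = mex{} = 0
g(3) = mex{0} = 1
g(4) = mex{0} = 1
g(5) = mex{0} = 1
g(6) = mex{0,1} = 2
g(7) = mex{0,1} = 2
So g(7) = 2.
The value of a disjunctive sum is the nim-sum of the parts.
Combined value = 0 XOR 2 = 2.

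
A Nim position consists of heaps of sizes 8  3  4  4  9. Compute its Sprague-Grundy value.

In binary:
  1000  (8)
  0011  (3)
  0100  (4)
  0100  (4)
  1001  (9)
  ----
  0010  (2)

2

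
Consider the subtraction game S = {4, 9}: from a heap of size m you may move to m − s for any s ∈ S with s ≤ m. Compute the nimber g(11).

Compute g(0), g(1), … for moves {4, 9}:
k:     0  1  2  3  4  5  6  7  8  9 10 11
g(k):  0  0  0  0  1  1  1  1  0  2  2  2
So g(11) = 2.

2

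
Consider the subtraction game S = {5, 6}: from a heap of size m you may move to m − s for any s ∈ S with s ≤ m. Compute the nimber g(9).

1

Build the Grundy sequence with g(k) = mex{g(k−s) : s ∈ {5, 6}, s ≤ k}:
g(0) = mex{} = 0
g(1) = mex{} = 0
g(2) = mex{} = 0
g(3) = mex{} = 0
g(4) = mex{} = 0
g(5) = mex{0} = 1
g(6) = mex{0} = 1
g(7) = mex{0} = 1
g(8) = mex{0} = 1
g(9) = mex{0} = 1
So g(9) = 1.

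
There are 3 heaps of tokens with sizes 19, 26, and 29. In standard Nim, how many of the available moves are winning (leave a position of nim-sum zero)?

3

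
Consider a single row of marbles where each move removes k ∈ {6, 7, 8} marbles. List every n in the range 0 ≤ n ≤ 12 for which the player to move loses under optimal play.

0, 1, 2, 3, 4, 5

Grundy values for subtraction set {6, 7, 8}:
k:     0  1  2  3  4  5  6  7  8  9 10 11 12
g(k):  0  0  0  0  0  0  1  1  1  1  1  1  2
The P-positions (g = 0) in 0..12 are 0, 1, 2, 3, 4, 5.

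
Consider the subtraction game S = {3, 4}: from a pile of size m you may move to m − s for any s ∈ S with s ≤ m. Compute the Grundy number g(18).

1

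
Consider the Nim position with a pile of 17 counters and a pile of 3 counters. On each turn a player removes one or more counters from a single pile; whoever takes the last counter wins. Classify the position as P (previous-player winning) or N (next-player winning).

Compute the nim-sum pairwise:
17 ⊕ 3 = 18
The nim-sum is 18 ≠ 0, so this is an N-position: the player to move can win.

N-position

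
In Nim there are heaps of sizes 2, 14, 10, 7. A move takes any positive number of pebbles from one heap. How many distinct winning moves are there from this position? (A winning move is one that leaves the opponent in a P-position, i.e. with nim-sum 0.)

1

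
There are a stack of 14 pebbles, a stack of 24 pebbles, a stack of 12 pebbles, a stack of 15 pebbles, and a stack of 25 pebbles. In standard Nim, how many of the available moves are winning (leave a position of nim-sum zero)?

5

Nim-sum: 14 ⊕ 24 ⊕ 12 ⊕ 15 ⊕ 25 = 12.
The overall nim-sum is X = 12. A stack of size p has a winning move iff p XOR X < p (reduce it to p XOR X).
  14: 14 XOR 12 = 2 < 14 — winning move (to 2).
  24: 24 XOR 12 = 20 < 24 — winning move (to 20).
  12: 12 XOR 12 = 0 < 12 — winning move (to 0).
  15: 15 XOR 12 = 3 < 15 — winning move (to 3).
  25: 25 XOR 12 = 21 < 25 — winning move (to 21).
That gives 5 winning moves.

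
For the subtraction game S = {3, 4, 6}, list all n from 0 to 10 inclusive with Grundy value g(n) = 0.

Grundy values for subtraction set {3, 4, 6}:
g(0) = mex{} = 0
g(1) = mex{} = 0
g(2) = mex{} = 0
g(3) = mex{0} = 1
g(4) = mex{0} = 1
g(5) = mex{0} = 1
g(6) = mex{0,1} = 2
g(7) = mex{0,1} = 2
g(8) = mex{0,1} = 2
g(9) = mex{1,2} = 0
g(10) = mex{1,2} = 0
The P-positions (g = 0) in 0..10 are 0, 1, 2, 9, 10.

0, 1, 2, 9, 10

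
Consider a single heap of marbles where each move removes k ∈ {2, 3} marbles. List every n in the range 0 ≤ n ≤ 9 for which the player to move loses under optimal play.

0, 1, 5, 6

Compute g(0), g(1), … for moves {2, 3}:
k:     0  1  2  3  4  5  6  7  8  9
g(k):  0  0  1  1  2  0  0  1  1  2
The P-positions (g = 0) in 0..9 are 0, 1, 5, 6.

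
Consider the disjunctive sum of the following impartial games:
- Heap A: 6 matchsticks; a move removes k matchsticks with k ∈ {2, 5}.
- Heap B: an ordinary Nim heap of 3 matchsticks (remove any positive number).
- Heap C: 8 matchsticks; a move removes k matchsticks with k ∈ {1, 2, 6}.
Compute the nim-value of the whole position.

For heap A, compute g(0), g(1), … with moves {2, 5}:
g(0) = mex{} = 0
g(1) = mex{} = 0
g(2) = mex{0} = 1
g(3) = mex{0} = 1
g(4) = mex{1} = 0
g(5) = mex{0,1} = 2
g(6) = mex{0} = 1
So g(6) = 1.
Heap B is a plain Nim heap of size 3, so its Grundy value is 3.
Build the Grundy sequence for heap C with g(k) = mex{g(k−s) : s ∈ {1, 2, 6}, s ≤ k}:
g(0) = mex{} = 0
g(1) = mex{0} = 1
g(2) = mex{0,1} = 2
g(3) = mex{1,2} = 0
g(4) = mex{0,2} = 1
g(5) = mex{0,1} = 2
g(6) = mex{0,1,2} = 3
g(7) = mex{1,2,3} = 0
g(8) = mex{0,2,3} = 1
So g(8) = 1.
By the Sprague-Grundy theorem, the Grundy value of a sum of independent games is the XOR of the component values.
Combined value = 1 ⊕ 3 ⊕ 1 = 3.

3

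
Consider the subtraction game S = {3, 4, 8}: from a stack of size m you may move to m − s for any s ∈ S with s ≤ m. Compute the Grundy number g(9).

3

Grundy values for subtraction set {3, 4, 8}:
g(0) = mex{} = 0
g(1) = mex{} = 0
g(2) = mex{} = 0
g(3) = mex{0} = 1
g(4) = mex{0} = 1
g(5) = mex{0} = 1
g(6) = mex{0,1} = 2
g(7) = mex{1} = 0
g(8) = mex{0,1} = 2
g(9) = mex{0,1,2} = 3
So g(9) = 3.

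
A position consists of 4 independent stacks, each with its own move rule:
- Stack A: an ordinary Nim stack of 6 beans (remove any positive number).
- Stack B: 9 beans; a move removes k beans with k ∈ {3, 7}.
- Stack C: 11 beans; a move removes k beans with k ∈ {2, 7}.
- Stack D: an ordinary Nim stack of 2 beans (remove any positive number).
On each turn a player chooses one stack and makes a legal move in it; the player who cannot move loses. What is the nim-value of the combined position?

4

Stack A is a plain Nim stack of size 6, so its Grundy value is 6.
For stack B, compute g(0), g(1), … with moves {3, 7}:
g(0) = mex{} = 0
g(1) = mex{} = 0
g(2) = mex{} = 0
g(3) = mex{0} = 1
g(4) = mex{0} = 1
g(5) = mex{0} = 1
g(6) = mex{1} = 0
g(7) = mex{0,1} = 2
g(8) = mex{0,1} = 2
g(9) = mex{0} = 1
So g(9) = 1.
Build the Grundy sequence for stack C with g(k) = mex{g(k−s) : s ∈ {2, 7}, s ≤ k}:
g(0) = mex{} = 0
g(1) = mex{} = 0
g(2) = mex{0} = 1
g(3) = mex{0} = 1
g(4) = mex{1} = 0
g(5) = mex{1} = 0
g(6) = mex{0} = 1
g(7) = mex{0} = 1
g(8) = mex{0,1} = 2
g(9) = mex{1} = 0
g(10) = mex{1,2} = 0
g(11) = mex{0} = 1
So g(11) = 1.
Stack D is a plain Nim stack of size 2, so its Grundy value is 2.
The value of a disjunctive sum is the nim-sum of the parts.
Combined value = 6 ⊕ 1 ⊕ 1 ⊕ 2 = 4.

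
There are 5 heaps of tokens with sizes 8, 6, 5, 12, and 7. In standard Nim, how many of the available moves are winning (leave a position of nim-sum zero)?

0

Nim-sum: 8 ^ 6 ^ 5 ^ 12 ^ 7 = 0.
The nim-sum is already 0, so every move leaves a nonzero nim-sum — there are no winning moves.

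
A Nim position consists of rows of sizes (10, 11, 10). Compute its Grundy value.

11

Compute the nim-sum pairwise:
10 ^ 11 = 1
1 ^ 10 = 11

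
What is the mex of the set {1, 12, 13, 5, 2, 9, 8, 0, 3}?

The values 0, 1, 2, 3 are all present; 4 is the first non-negative integer missing from the set.

4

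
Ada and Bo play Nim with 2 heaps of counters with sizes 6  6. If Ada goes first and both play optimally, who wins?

In binary:
  110  (6)
  110  (6)
  ---
  000  (0)
The nim-sum is 0, so this is a P-position: the player to move is in a losing position under optimal play; Ada is about to move from it and so loses — Bo wins.

Bo wins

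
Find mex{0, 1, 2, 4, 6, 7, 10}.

3

The values 0, 1, 2 are all present; 3 is the first non-negative integer missing from the set.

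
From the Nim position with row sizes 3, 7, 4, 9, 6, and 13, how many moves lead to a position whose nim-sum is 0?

3

Compute the nim-sum pairwise:
3 ⊕ 7 = 4
4 ⊕ 4 = 0
0 ⊕ 9 = 9
9 ⊕ 6 = 15
15 ⊕ 13 = 2
The overall nim-sum is X = 2. A row of size p has a winning move iff p XOR X < p (reduce it to p XOR X).
  3: 3 XOR 2 = 1 < 3 — winning move (to 1).
  7: 7 XOR 2 = 5 < 7 — winning move (to 5).
  4: 4 XOR 2 = 6 ≥ 4 — no move.
  9: 9 XOR 2 = 11 ≥ 9 — no move.
  6: 6 XOR 2 = 4 < 6 — winning move (to 4).
  13: 13 XOR 2 = 15 ≥ 13 — no move.
That gives 3 winning moves.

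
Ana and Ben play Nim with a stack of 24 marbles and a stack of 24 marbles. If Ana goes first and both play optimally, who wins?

Ben wins

Compute the nim-sum pairwise:
24 XOR 24 = 0
The nim-sum is 0, so this is a P-position: the player to move is in a losing position under optimal play; Ana is about to move from it and so loses — Ben wins.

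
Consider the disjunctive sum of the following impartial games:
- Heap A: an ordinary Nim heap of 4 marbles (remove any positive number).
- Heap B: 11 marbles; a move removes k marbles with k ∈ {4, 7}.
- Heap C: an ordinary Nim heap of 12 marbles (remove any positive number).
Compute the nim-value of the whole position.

8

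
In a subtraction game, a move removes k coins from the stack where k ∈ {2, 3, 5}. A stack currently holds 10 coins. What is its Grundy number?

1

Build the Grundy sequence with g(k) = mex{g(k−s) : s ∈ {2, 3, 5}, s ≤ k}:
k:     0  1  2  3  4  5  6  7  8  9 10
g(k):  0  0  1  1  2  2  3  0  0  1  1
So g(10) = 1.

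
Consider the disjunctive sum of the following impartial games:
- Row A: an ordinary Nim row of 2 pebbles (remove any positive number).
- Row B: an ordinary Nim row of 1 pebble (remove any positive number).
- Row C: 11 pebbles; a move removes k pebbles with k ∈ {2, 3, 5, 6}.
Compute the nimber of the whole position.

2

Row A is a plain Nim row of size 2, so its Grundy value is 2.
Row B is a plain Nim row of size 1, so its Grundy value is 1.
Grundy values for row C (subtraction set {2, 3, 5, 6}):
g(0) = mex{} = 0
g(1) = mex{} = 0
g(2) = mex{0} = 1
g(3) = mex{0} = 1
g(4) = mex{0,1} = 2
g(5) = mex{0,1} = 2
g(6) = mex{0,1,2} = 3
g(7) = mex{0,1,2} = 3
g(8) = mex{1,2,3} = 0
g(9) = mex{1,2,3} = 0
g(10) = mex{0,2,3} = 1
g(11) = mex{0,2,3} = 1
So g(11) = 1.
The value of a disjunctive sum is the nim-sum of the parts.
Combined value = 2 XOR 1 XOR 1 = 2.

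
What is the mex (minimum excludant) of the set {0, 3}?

0 is in the set but 1 is not, so the mex is 1.

1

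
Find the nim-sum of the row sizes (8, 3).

Compute the nim-sum pairwise:
8 XOR 3 = 11

11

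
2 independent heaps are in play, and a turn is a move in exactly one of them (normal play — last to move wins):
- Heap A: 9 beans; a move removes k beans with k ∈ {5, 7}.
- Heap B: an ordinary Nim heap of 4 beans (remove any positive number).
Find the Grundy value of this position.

5

Grundy values for heap A (subtraction set {5, 7}):
g(0) = mex{} = 0
g(1) = mex{} = 0
g(2) = mex{} = 0
g(3) = mex{} = 0
g(4) = mex{} = 0
g(5) = mex{0} = 1
g(6) = mex{0} = 1
g(7) = mex{0} = 1
g(8) = mex{0} = 1
g(9) = mex{0} = 1
So g(9) = 1.
Heap B is a plain Nim heap of size 4, so its Grundy value is 4.
By the Sprague-Grundy theorem, the Grundy value of a sum of independent games is the XOR of the component values.
Combined value = 1 ⊕ 4 = 5.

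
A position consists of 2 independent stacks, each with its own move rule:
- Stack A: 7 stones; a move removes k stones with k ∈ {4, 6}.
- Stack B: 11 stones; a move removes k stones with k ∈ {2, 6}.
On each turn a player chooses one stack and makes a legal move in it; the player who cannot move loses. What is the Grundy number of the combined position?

0

For stack A, compute g(0), g(1), … with moves {4, 6}:
k:     0  1  2  3  4  5  6  7
g(k):  0  0  0  0  1  1  1  1
So g(7) = 1.
For stack B, compute g(0), g(1), … with moves {2, 6}:
k:     0  1  2  3  4  5  6  7  8  9 10 11
g(k):  0  0  1  1  0  0  1  1  0  0  1  1
So g(11) = 1.
By the Sprague-Grundy theorem, the Grundy value of a sum of independent games is the XOR of the component values.
Combined value = 1 XOR 1 = 0.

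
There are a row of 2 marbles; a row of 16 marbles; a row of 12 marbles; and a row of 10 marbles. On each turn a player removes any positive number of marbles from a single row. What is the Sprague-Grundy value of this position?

20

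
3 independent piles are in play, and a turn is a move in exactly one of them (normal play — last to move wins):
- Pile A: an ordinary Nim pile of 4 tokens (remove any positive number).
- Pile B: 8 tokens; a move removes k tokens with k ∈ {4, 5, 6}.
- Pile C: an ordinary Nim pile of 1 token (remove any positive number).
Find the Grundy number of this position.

7

Pile A is a plain Nim pile of size 4, so its Grundy value is 4.
Build the Grundy sequence for pile B with g(k) = mex{g(k−s) : s ∈ {4, 5, 6}, s ≤ k}:
g(0) = mex{} = 0
g(1) = mex{} = 0
g(2) = mex{} = 0
g(3) = mex{} = 0
g(4) = mex{0} = 1
g(5) = mex{0} = 1
g(6) = mex{0} = 1
g(7) = mex{0} = 1
g(8) = mex{0,1} = 2
So g(8) = 2.
Pile C is a plain Nim pile of size 1, so its Grundy value is 1.
The value of a disjunctive sum is the nim-sum of the parts.
Combined value = 4 ⊕ 2 ⊕ 1 = 7.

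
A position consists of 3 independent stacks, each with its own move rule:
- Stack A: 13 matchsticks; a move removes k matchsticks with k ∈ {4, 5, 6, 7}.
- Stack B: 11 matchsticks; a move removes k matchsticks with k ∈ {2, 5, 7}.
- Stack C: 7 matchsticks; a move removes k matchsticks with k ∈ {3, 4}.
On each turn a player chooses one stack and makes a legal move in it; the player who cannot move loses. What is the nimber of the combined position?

3

Grundy values for stack A (subtraction set {4, 5, 6, 7}):
k:     0  1  2  3  4  5  6  7  8  9 10 11 12 13
g(k):  0  0  0  0  1  1  1  1  2  2  2  0  0  0
So g(13) = 0.
For stack B, compute g(0), g(1), … with moves {2, 5, 7}:
g(0) = mex{} = 0
g(1) = mex{} = 0
g(2) = mex{0} = 1
g(3) = mex{0} = 1
g(4) = mex{1} = 0
g(5) = mex{0,1} = 2
g(6) = mex{0} = 1
g(7) = mex{0,1,2} = 3
g(8) = mex{0,1} = 2
g(9) = mex{0,1,3} = 2
g(10) = mex{1,2} = 0
g(11) = mex{0,1,2} = 3
So g(11) = 3.
For stack C, compute g(0), g(1), … with moves {3, 4}:
g(0) = mex{} = 0
g(1) = mex{} = 0
g(2) = mex{} = 0
g(3) = mex{0} = 1
g(4) = mex{0} = 1
g(5) = mex{0} = 1
g(6) = mex{0,1} = 2
g(7) = mex{1} = 0
So g(7) = 0.
By the Sprague-Grundy theorem, the Grundy value of a sum of independent games is the XOR of the component values.
Combined value = 0 XOR 3 XOR 0 = 3.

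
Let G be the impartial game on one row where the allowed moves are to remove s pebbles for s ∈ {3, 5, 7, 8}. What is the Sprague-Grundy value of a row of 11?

0

Compute g(0), g(1), … for moves {3, 5, 7, 8}:
k:     0  1  2  3  4  5  6  7  8  9 10 11
g(k):  0  0  0  1  1  1  2  2  2  3  3  0
So g(11) = 0.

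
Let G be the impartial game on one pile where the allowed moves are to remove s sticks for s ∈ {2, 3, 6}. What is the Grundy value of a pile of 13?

2

Compute g(0), g(1), … for moves {2, 3, 6}:
g(0) = mex{} = 0
g(1) = mex{} = 0
g(2) = mex{0} = 1
g(3) = mex{0} = 1
g(4) = mex{0,1} = 2
g(5) = mex{1} = 0
g(6) = mex{0,1,2} = 3
g(7) = mex{0,2} = 1
g(8) = mex{0,1,3} = 2
g(9) = mex{1,3} = 0
g(10) = mex{1,2} = 0
g(11) = mex{0,2} = 1
g(12) = mex{0,3} = 1
g(13) = mex{0,1} = 2
So g(13) = 2.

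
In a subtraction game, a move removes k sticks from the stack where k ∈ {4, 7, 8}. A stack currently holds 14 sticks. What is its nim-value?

Compute g(0), g(1), … for moves {4, 7, 8}:
g(0) = mex{} = 0
g(1) = mex{} = 0
g(2) = mex{} = 0
g(3) = mex{} = 0
g(4) = mex{0} = 1
g(5) = mex{0} = 1
g(6) = mex{0} = 1
g(7) = mex{0} = 1
g(8) = mex{0,1} = 2
g(9) = mex{0,1} = 2
g(10) = mex{0,1} = 2
g(11) = mex{0,1} = 2
g(12) = mex{1,2} = 0
g(13) = mex{1,2} = 0
g(14) = mex{1,2} = 0
So g(14) = 0.

0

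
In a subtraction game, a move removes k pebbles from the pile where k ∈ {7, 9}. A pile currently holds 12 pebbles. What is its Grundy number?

1

Compute g(0), g(1), … for moves {7, 9}:
k:     0  1  2  3  4  5  6  7  8  9 10 11 12
g(k):  0  0  0  0  0  0  0  1  1  1  1  1  1
So g(12) = 1.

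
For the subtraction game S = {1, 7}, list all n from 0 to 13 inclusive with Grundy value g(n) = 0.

0, 2, 4, 6, 8, 10, 12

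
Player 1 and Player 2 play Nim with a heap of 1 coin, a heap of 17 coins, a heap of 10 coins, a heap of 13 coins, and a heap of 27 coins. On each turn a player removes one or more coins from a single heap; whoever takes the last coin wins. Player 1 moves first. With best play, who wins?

Player 1 wins

Nim-sum: 1 ^ 17 ^ 10 ^ 13 ^ 27 = 12.
The nim-sum is 12 ≠ 0, so this is an N-position: the player to move can win; Player 1 has a winning move.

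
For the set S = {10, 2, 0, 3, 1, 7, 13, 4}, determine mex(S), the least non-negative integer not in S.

The values 0, 1, 2, 3, 4 are all present; 5 is the first non-negative integer missing from the set.

5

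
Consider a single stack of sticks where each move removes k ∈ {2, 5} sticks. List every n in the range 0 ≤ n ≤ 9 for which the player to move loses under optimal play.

0, 1, 4, 7, 8

Build the Grundy sequence with g(k) = mex{g(k−s) : s ∈ {2, 5}, s ≤ k}:
g(0) = mex{} = 0
g(1) = mex{} = 0
g(2) = mex{0} = 1
g(3) = mex{0} = 1
g(4) = mex{1} = 0
g(5) = mex{0,1} = 2
g(6) = mex{0} = 1
g(7) = mex{1,2} = 0
g(8) = mex{1} = 0
g(9) = mex{0} = 1
The P-positions (g = 0) in 0..9 are 0, 1, 4, 7, 8.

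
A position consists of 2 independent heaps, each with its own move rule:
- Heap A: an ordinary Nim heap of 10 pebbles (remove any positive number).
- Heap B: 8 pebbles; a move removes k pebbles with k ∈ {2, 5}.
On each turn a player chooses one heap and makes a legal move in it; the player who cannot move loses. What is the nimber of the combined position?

Heap A is a plain Nim heap of size 10, so its Grundy value is 10.
Grundy values for heap B (subtraction set {2, 5}):
g(0) = mex{} = 0
g(1) = mex{} = 0
g(2) = mex{0} = 1
g(3) = mex{0} = 1
g(4) = mex{1} = 0
g(5) = mex{0,1} = 2
g(6) = mex{0} = 1
g(7) = mex{1,2} = 0
g(8) = mex{1} = 0
So g(8) = 0.
The value of a disjunctive sum is the nim-sum of the parts.
Combined value = 10 XOR 0 = 10.

10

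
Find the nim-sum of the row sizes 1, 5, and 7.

Write each in binary and XOR column by column:
  001  (1)
  101  (5)
  111  (7)
  ---
  011  (3)

3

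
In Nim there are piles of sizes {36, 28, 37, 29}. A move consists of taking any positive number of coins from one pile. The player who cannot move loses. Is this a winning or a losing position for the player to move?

Losing position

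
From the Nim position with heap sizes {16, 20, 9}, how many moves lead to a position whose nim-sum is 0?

Write each in binary and XOR column by column:
  10000  (16)
  10100  (20)
  01001  (9)
  -----
  01101  (13)
The overall nim-sum is X = 13. A heap of size p has a winning move iff p XOR X < p (reduce it to p XOR X).
  16: 16 XOR 13 = 29 ≥ 16 — no move.
  20: 20 XOR 13 = 25 ≥ 20 — no move.
  9: 9 XOR 13 = 4 < 9 — winning move (to 4).
That gives 1 winning move.

1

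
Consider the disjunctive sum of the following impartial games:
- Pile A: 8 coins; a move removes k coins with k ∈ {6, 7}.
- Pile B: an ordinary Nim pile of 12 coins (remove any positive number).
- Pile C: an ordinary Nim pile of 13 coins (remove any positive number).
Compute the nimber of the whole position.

0

Grundy values for pile A (subtraction set {6, 7}):
k:     0  1  2  3  4  5  6  7  8
g(k):  0  0  0  0  0  0  1  1  1
So g(8) = 1.
Pile B is a plain Nim pile of size 12, so its Grundy value is 12.
Pile C is a plain Nim pile of size 13, so its Grundy value is 13.
By the Sprague-Grundy theorem, the Grundy value of a sum of independent games is the XOR of the component values.
Combined value = 1 ⊕ 12 ⊕ 13 = 0.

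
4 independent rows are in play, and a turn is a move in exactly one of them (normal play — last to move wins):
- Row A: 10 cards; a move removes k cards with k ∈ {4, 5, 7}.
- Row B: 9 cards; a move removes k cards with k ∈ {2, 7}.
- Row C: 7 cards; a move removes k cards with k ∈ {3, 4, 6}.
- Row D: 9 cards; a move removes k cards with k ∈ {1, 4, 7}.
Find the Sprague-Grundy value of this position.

Grundy values for row A (subtraction set {4, 5, 7}):
g(0) = mex{} = 0
g(1) = mex{} = 0
g(2) = mex{} = 0
g(3) = mex{} = 0
g(4) = mex{0} = 1
g(5) = mex{0} = 1
g(6) = mex{0} = 1
g(7) = mex{0} = 1
g(8) = mex{0,1} = 2
g(9) = mex{0,1} = 2
g(10) = mex{0,1} = 2
So g(10) = 2.
For row B, compute g(0), g(1), … with moves {2, 7}:
g(0) = mex{} = 0
g(1) = mex{} = 0
g(2) = mex{0} = 1
g(3) = mex{0} = 1
g(4) = mex{1} = 0
g(5) = mex{1} = 0
g(6) = mex{0} = 1
g(7) = mex{0} = 1
g(8) = mex{0,1} = 2
g(9) = mex{1} = 0
So g(9) = 0.
Grundy values for row C (subtraction set {3, 4, 6}):
k:     0  1  2  3  4  5  6  7
g(k):  0  0  0  1  1  1  2  2
So g(7) = 2.
Grundy values for row D (subtraction set {1, 4, 7}):
g(0) = mex{} = 0
g(1) = mex{0} = 1
g(2) = mex{1} = 0
g(3) = mex{0} = 1
g(4) = mex{0,1} = 2
g(5) = mex{1,2} = 0
g(6) = mex{0} = 1
g(7) = mex{0,1} = 2
g(8) = mex{1,2} = 0
g(9) = mex{0} = 1
So g(9) = 1.
By the Sprague-Grundy theorem, the Grundy value of a sum of independent games is the XOR of the component values.
Combined value = 2 XOR 0 XOR 2 XOR 1 = 1.

1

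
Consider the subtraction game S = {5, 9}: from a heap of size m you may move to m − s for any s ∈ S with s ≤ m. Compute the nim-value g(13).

2

Compute g(0), g(1), … for moves {5, 9}:
k:     0  1  2  3  4  5  6  7  8  9 10 11 12 13
g(k):  0  0  0  0  0  1  1  1  1  1  2  2  2  2
So g(13) = 2.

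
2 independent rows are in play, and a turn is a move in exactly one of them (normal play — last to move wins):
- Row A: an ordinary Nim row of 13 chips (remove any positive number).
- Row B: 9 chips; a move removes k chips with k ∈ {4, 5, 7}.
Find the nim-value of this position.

15

Row A is a plain Nim row of size 13, so its Grundy value is 13.
For row B, compute g(0), g(1), … with moves {4, 5, 7}:
g(0) = mex{} = 0
g(1) = mex{} = 0
g(2) = mex{} = 0
g(3) = mex{} = 0
g(4) = mex{0} = 1
g(5) = mex{0} = 1
g(6) = mex{0} = 1
g(7) = mex{0} = 1
g(8) = mex{0,1} = 2
g(9) = mex{0,1} = 2
So g(9) = 2.
By the Sprague-Grundy theorem, the Grundy value of a sum of independent games is the XOR of the component values.
Combined value = 13 ⊕ 2 = 15.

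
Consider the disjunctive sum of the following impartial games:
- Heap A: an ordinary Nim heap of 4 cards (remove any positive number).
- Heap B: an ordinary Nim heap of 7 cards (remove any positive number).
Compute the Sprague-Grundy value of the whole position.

Heap A is a plain Nim heap of size 4, so its Grundy value is 4.
Heap B is a plain Nim heap of size 7, so its Grundy value is 7.
By the Sprague-Grundy theorem, the Grundy value of a sum of independent games is the XOR of the component values.
Combined value = 4 ⊕ 7 = 3.

3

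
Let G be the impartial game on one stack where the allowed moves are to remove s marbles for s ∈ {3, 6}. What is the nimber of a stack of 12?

1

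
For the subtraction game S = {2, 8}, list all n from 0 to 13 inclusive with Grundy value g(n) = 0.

Grundy values for subtraction set {2, 8}:
k:     0  1  2  3  4  5  6  7  8  9 10 11 12 13
g(k):  0  0  1  1  0  0  1  1  2  2  0  0  1  1
The P-positions (g = 0) in 0..13 are 0, 1, 4, 5, 10, 11.

0, 1, 4, 5, 10, 11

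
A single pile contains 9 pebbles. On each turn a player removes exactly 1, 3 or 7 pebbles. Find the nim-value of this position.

Grundy values for subtraction set {1, 3, 7}:
k:     0  1  2  3  4  5  6  7  8  9
g(k):  0  1  0  1  0  1  0  1  0  1
So g(9) = 1.

1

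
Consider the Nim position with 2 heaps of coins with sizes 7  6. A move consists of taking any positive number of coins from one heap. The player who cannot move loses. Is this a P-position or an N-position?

N-position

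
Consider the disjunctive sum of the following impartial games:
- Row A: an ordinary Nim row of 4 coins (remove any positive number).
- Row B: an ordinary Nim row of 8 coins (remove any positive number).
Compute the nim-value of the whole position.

12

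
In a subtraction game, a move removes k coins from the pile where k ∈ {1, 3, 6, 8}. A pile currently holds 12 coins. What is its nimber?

1

Grundy values for subtraction set {1, 3, 6, 8}:
k:     0  1  2  3  4  5  6  7  8  9 10 11 12
g(k):  0  1  0  1  0  1  2  3  2  0  1  0  1
So g(12) = 1.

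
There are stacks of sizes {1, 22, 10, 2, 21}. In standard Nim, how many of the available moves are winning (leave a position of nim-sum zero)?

1

Compute the nim-sum pairwise:
1 ⊕ 22 = 23
23 ⊕ 10 = 29
29 ⊕ 2 = 31
31 ⊕ 21 = 10
The overall nim-sum is X = 10. A stack of size p has a winning move iff p XOR X < p (reduce it to p XOR X).
  1: 1 XOR 10 = 11 ≥ 1 — no move.
  22: 22 XOR 10 = 28 ≥ 22 — no move.
  10: 10 XOR 10 = 0 < 10 — winning move (to 0).
  2: 2 XOR 10 = 8 ≥ 2 — no move.
  21: 21 XOR 10 = 31 ≥ 21 — no move.
That gives 1 winning move.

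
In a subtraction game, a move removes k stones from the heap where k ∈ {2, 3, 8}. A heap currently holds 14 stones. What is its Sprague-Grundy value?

2

Compute g(0), g(1), … for moves {2, 3, 8}:
k:     0  1  2  3  4  5  6  7  8  9 10 11 12 13 14
g(k):  0  0  1  1  2  0  0  1  1  2  0  0  1  1  2
So g(14) = 2.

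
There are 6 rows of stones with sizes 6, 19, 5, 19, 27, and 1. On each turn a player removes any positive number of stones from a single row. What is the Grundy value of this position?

25

Nim-sum: 6 ^ 19 ^ 5 ^ 19 ^ 27 ^ 1 = 25.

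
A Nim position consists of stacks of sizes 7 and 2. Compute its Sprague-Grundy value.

5

Bitwise XOR of the heap sizes:
  111  (7)
  010  (2)
  ---
  101  (5)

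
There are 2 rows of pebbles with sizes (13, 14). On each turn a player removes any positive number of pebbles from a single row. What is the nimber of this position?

Nim-sum: 13 ⊕ 14 = 3.

3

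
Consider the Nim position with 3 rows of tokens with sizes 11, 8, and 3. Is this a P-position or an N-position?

P-position

Compute the nim-sum pairwise:
11 ^ 8 = 3
3 ^ 3 = 0
The nim-sum is 0, so this is a P-position: the player to move is in a losing position under optimal play.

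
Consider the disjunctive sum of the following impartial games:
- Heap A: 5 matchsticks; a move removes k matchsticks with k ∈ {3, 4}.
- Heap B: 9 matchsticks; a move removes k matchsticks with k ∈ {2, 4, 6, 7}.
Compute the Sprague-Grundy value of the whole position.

1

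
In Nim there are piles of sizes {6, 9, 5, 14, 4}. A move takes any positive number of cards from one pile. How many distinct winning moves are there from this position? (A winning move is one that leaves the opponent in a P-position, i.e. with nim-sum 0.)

0

Nim-sum: 6 XOR 9 XOR 5 XOR 14 XOR 4 = 0.
The nim-sum is already 0, so every move leaves a nonzero nim-sum — there are no winning moves.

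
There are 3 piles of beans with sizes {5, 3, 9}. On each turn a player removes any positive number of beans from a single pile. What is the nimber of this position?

Nim-sum: 5 ^ 3 ^ 9 = 15.

15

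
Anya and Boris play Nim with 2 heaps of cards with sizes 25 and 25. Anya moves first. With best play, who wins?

Write each in binary and XOR column by column:
  11001  (25)
  11001  (25)
  -----
  00000  (0)
The nim-sum is 0, so this is a P-position: the player to move is in a losing position under optimal play; Anya is about to move from it and so loses — Boris wins.

Boris wins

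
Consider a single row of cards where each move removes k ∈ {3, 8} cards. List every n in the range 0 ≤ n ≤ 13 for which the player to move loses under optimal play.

0, 1, 2, 6, 7, 11, 12, 13

Build the Grundy sequence with g(k) = mex{g(k−s) : s ∈ {3, 8}, s ≤ k}:
g(0) = mex{} = 0
g(1) = mex{} = 0
g(2) = mex{} = 0
g(3) = mex{0} = 1
g(4) = mex{0} = 1
g(5) = mex{0} = 1
g(6) = mex{1} = 0
g(7) = mex{1} = 0
g(8) = mex{0,1} = 2
g(9) = mex{0} = 1
g(10) = mex{0} = 1
g(11) = mex{1,2} = 0
g(12) = mex{1} = 0
g(13) = mex{1} = 0
The P-positions (g = 0) in 0..13 are 0, 1, 2, 6, 7, 11, 12, 13.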